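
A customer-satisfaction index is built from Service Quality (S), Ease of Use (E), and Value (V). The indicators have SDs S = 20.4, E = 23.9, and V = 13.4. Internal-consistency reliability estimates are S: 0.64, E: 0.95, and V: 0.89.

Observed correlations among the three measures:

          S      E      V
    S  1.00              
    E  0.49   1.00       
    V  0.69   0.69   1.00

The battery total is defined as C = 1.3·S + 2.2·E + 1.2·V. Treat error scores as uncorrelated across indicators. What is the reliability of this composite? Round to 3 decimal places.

0.939

Var(C) = 1.3²·20.4² + 2.2²·23.9² + 1.2²·13.4² + 2·[2.86·20.4·23.9·0.49 + 1.56·20.4·13.4·0.69 + 2.64·23.9·13.4·0.69] = 3726.53 + 3121.79 = 6848.33.
Because errors are independent across components, Cov(Tᵢ,Tⱼ) = Cov(Xᵢ,Xⱼ); the off-diagonal part of the true-score variance is the same as above.
True-score variance = [1.3²·20.4²·0.64 + 2.2²·23.9²·0.95 + 1.2²·13.4²·0.89] + 3121.79 = 3306.67 + 3121.79 = 6428.46.
Reliability = 6428.46 / 6848.33 = 0.939.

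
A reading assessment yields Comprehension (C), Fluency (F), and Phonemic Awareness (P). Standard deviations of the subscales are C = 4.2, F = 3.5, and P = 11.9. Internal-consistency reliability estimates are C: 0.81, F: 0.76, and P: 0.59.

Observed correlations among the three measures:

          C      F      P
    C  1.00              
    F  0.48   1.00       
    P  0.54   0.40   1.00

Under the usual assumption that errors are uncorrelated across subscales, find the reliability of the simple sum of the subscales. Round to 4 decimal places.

0.7642

Var(C+F+P) = 4.2² + 3.5² + 11.9² + 2·[4.2·3.5·0.48 + 4.2·11.9·0.54 + 3.5·11.9·0.40] = 171.5 + 101.41 = 272.91.
With uncorrelated errors the cross-covariances are all true-score covariance, so they carry over unchanged; only the diagonal terms shrink to ρᵢσᵢ².
True-score variance = [4.2²·0.81 + 3.5²·0.76 + 11.9²·0.59] + 101.41 = 107.148 + 101.41 = 208.559.
Reliability = 208.559 / 272.91 = 0.7642.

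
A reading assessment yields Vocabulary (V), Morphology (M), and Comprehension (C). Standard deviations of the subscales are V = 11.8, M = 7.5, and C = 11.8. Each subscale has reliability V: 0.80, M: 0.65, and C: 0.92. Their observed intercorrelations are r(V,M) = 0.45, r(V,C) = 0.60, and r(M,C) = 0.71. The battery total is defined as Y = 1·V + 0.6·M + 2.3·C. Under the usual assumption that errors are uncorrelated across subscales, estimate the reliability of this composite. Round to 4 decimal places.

0.9375

Var(Y) = 11.8² + 0.6²·7.5² + 2.3²·11.8² + 2·[0.6·11.8·7.5·0.45 + 2.3·11.8·11.8·0.60 + 1.38·7.5·11.8·0.71] = 896.07 + 605.517 = 1501.59.
Under uncorrelated errors the observed covariances equal the true-score covariances, so only the own-variance terms attenuate.
True-score variance = [11.8²·0.80 + 0.6²·7.5²·0.65 + 2.3²·11.8²·0.92] + 605.517 = 802.208 + 605.517 = 1407.72.
Reliability = 1407.72 / 1501.59 = 0.9375.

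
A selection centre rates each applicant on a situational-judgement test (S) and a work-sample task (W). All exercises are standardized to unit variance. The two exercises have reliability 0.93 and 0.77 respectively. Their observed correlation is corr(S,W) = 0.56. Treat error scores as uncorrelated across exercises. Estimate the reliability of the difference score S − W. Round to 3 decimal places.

Var(S−W) = 1 + 1 − 2·0.56 = 2 − 1.12 = 0.88.
With uncorrelated errors the cross-covariances are all true-score covariance, so they carry over unchanged; only the diagonal terms shrink to ρᵢσᵢ².
True-score variance = [0.93 + 0.77] − 1.12 = 1.7 − 1.12 = 0.58.
Reliability = 0.58 / 0.88 = 0.659.

0.659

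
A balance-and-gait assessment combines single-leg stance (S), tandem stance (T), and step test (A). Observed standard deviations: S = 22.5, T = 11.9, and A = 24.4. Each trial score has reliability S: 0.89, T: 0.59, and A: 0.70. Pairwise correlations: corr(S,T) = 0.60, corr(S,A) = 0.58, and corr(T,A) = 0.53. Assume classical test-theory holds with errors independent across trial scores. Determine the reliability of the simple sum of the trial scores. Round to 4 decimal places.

0.8835

Var(S+T+A) = 22.5² + 11.9² + 24.4² + 2·[22.5·11.9·0.60 + 22.5·24.4·0.58 + 11.9·24.4·0.53] = 1243.22 + 1265.92 = 2509.14.
Under uncorrelated errors the observed covariances equal the true-score covariances, so only the own-variance terms attenuate.
True-score variance = [22.5²·0.89 + 11.9²·0.59 + 24.4²·0.70] + 1265.92 = 950.864 + 1265.92 = 2216.79.
Reliability = 2216.79 / 2509.14 = 0.8835.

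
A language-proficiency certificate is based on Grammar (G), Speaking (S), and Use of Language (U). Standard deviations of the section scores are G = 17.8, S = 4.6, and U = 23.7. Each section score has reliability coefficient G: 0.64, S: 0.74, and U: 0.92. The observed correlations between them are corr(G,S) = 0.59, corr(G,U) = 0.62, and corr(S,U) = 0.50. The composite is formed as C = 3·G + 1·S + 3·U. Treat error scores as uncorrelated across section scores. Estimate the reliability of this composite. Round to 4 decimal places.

0.8916

Var(C) = 3²·17.8² + 4.6² + 3²·23.7² + 2·[3·17.8·4.6·0.59 + 9·17.8·23.7·0.62 + 3·4.6·23.7·0.50] = 7927.93 + 5324.87 = 13252.8.
Because errors are independent across components, Cov(Tᵢ,Tⱼ) = Cov(Xᵢ,Xⱼ); the off-diagonal part of the true-score variance is the same as above.
True-score variance = [3²·17.8²·0.64 + 4.6²·0.74 + 3²·23.7²·0.92] + 5324.87 = 6491.45 + 5324.87 = 11816.3.
Reliability = 11816.3 / 13252.8 = 0.8916.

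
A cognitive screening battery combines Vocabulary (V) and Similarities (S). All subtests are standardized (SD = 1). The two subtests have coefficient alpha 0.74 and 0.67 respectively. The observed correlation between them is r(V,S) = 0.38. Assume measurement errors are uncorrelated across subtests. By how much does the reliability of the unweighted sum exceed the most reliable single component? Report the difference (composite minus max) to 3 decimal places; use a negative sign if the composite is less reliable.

Var(sum) = 2 + 0.76 = 2.76; true-score variance = 1.41 + 0.76 = 2.17; composite reliability = 0.7862.
Max component reliability = 0.7400.
Difference = 0.7862 − 0.7400 = 0.046.

0.046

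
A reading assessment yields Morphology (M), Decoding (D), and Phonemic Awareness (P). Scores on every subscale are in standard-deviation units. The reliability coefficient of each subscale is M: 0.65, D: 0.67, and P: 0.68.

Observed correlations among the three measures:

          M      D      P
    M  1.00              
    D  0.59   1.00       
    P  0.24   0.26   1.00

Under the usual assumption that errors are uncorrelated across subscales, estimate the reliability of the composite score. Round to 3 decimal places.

0.807

Var(M+D+P) = 3 + 2·[0.59 + 0.24 + 0.26] = 3 + 2.18 = 5.18.
Under uncorrelated errors the observed covariances equal the true-score covariances, so only the own-variance terms attenuate.
True-score variance = [0.65 + 0.67 + 0.68] + 2.18 = 2 + 2.18 = 4.18.
Reliability = 4.18 / 5.18 = 0.807.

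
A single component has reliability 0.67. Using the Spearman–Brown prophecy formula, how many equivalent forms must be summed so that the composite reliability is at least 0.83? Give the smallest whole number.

3

k ≥ ρ*(1−ρ₁)/(ρ₁(1−ρ*)) = 0.83·0.33 / (0.67·0.17) = 2.405.
Smallest integer k = 3.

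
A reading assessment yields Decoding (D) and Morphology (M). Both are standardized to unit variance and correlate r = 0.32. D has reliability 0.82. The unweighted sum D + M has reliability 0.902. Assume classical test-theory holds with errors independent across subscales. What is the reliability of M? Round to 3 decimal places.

Var(D+M) = 2 + 2·0.32 = 2.640.
True-score variance = ρ_D + ρ_M + 2·0.32, so 0.902 = (0.82 + ρ_M + 0.64) / 2.640.
ρ_M = 0.902·2.640 − 0.82 − 0.64 = 0.921.

0.921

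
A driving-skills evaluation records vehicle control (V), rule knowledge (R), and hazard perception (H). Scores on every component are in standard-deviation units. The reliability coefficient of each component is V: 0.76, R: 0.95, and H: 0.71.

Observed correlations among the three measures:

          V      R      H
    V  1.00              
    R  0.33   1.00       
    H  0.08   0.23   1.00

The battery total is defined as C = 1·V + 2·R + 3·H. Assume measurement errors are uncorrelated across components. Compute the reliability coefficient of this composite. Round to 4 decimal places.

0.8357

Var(C) = 1 + 2² + 3² + 2·[2·0.33 + 3·0.08 + 6·0.23] = 14 + 4.56 = 18.56.
With uncorrelated errors the cross-covariances are all true-score covariance, so they carry over unchanged; only the diagonal terms shrink to ρᵢσᵢ².
True-score variance = [0.76 + 2²·0.95 + 3²·0.71] + 4.56 = 10.95 + 4.56 = 15.51.
Reliability = 15.51 / 18.56 = 0.8357.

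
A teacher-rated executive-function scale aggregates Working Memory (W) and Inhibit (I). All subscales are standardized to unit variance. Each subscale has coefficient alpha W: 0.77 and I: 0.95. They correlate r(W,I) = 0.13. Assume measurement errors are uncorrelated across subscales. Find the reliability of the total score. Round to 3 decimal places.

0.876

Var(W+I) = 2 + 2·[0.13] = 2 + 0.26 = 2.26.
Because errors are independent across components, Cov(Tᵢ,Tⱼ) = Cov(Xᵢ,Xⱼ); the off-diagonal part of the true-score variance is the same as above.
True-score variance = [0.77 + 0.95] + 0.26 = 1.72 + 0.26 = 1.98.
Reliability = 1.98 / 2.26 = 0.876.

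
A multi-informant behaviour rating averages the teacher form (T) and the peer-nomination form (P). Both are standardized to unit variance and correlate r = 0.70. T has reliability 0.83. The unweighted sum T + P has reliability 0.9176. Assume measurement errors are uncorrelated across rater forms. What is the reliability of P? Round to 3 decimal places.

Var(T+P) = 2 + 2·0.70 = 3.400.
True-score variance = ρ_T + ρ_P + 2·0.70, so 0.9176 = (0.83 + ρ_P + 1.40) / 3.400.
ρ_P = 0.9176·3.400 − 0.83 − 1.40 = 0.890.

0.890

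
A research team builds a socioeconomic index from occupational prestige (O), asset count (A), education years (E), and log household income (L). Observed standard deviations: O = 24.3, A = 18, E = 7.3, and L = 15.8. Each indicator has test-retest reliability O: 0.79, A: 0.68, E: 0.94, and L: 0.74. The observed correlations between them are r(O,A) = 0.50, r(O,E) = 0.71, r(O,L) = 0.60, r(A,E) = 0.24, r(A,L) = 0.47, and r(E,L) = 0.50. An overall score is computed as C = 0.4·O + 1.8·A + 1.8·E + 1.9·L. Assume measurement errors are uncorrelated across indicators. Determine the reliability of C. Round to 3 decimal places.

0.869

Var(C) = 0.4²·24.3² + 1.8²·18² + 1.8²·7.3² + 1.9²·15.8² + 2·[0.72·24.3·18·0.50 + 0.72·24.3·7.3·0.71 + 0.76·24.3·15.8·0.60 + 3.24·18·7.3·0.24 + 3.42·18·15.8·0.47 + 3.42·7.3·15.8·0.50] = 2218.1 + 2359.55 = 4577.65.
Because errors are independent across components, Cov(Tᵢ,Tⱼ) = Cov(Xᵢ,Xⱼ); the off-diagonal part of the true-score variance is the same as above.
True-score variance = [0.4²·24.3²·0.79 + 1.8²·18²·0.68 + 1.8²·7.3²·0.94 + 1.9²·15.8²·0.74] + 2359.55 = 1617.66 + 2359.55 = 3977.21.
Reliability = 3977.21 / 4577.65 = 0.869.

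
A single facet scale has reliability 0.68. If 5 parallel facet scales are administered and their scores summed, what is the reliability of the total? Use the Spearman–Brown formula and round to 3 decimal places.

0.914

ρ_k = kρ / (1 + (k−1)ρ) = 5·0.68 / (1 + 4·0.68) = 3.400 / 3.720 = 0.914.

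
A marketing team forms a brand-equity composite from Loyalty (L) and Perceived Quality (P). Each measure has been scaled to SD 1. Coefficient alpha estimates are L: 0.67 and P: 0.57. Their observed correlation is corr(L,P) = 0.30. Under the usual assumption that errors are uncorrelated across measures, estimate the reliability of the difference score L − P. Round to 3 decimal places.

Var(L−P) = 1 + 1 − 2·0.30 = 2 − 0.6 = 1.4.
Under uncorrelated errors the observed covariances equal the true-score covariances, so only the own-variance terms attenuate.
True-score variance = [0.67 + 0.57] − 0.6 = 1.24 − 0.6 = 0.64.
Reliability = 0.64 / 1.4 = 0.457.

0.457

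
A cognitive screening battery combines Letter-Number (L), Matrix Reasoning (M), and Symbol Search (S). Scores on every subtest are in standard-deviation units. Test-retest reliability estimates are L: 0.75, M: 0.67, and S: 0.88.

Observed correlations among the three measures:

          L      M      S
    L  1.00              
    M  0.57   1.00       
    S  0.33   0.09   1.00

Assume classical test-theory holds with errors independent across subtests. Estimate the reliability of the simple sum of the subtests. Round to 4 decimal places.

0.8594

Var(L+M+S) = 3 + 2·[0.57 + 0.33 + 0.09] = 3 + 1.98 = 4.98.
With uncorrelated errors the cross-covariances are all true-score covariance, so they carry over unchanged; only the diagonal terms shrink to ρᵢσᵢ².
True-score variance = [0.75 + 0.67 + 0.88] + 1.98 = 2.3 + 1.98 = 4.28.
Reliability = 4.28 / 4.98 = 0.8594.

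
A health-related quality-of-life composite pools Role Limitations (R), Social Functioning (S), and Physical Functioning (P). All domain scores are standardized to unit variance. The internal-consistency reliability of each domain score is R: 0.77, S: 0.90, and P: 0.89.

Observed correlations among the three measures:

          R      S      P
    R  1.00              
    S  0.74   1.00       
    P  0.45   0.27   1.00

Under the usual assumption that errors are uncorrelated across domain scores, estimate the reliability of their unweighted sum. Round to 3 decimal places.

Var(R+S+P) = 3 + 2·[0.74 + 0.45 + 0.27] = 3 + 2.92 = 5.92.
Because errors are independent across components, Cov(Tᵢ,Tⱼ) = Cov(Xᵢ,Xⱼ); the off-diagonal part of the true-score variance is the same as above.
True-score variance = [0.77 + 0.90 + 0.89] + 2.92 = 2.56 + 2.92 = 5.48.
Reliability = 5.48 / 5.92 = 0.926.

0.926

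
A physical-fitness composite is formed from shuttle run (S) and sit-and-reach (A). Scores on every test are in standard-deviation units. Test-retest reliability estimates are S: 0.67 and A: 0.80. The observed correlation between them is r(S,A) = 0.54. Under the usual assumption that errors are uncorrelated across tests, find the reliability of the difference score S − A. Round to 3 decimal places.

0.424

Var(S−A) = 1 + 1 − 2·0.54 = 2 − 1.08 = 0.92.
Under uncorrelated errors the observed covariances equal the true-score covariances, so only the own-variance terms attenuate.
True-score variance = [0.67 + 0.80] − 1.08 = 1.47 − 1.08 = 0.39.
Reliability = 0.39 / 0.92 = 0.424.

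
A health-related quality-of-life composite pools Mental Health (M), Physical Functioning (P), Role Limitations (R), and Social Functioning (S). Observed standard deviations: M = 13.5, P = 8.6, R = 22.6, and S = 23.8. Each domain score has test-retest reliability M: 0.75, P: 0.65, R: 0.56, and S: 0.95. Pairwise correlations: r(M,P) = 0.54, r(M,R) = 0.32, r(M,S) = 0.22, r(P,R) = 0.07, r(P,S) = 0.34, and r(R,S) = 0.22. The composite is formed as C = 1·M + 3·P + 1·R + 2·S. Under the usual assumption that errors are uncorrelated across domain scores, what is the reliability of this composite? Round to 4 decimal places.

Var(C) = 13.5² + 3²·8.6² + 22.6² + 2²·23.8² + 2·[3·13.5·8.6·0.54 + 13.5·22.6·0.32 + 2·13.5·23.8·0.22 + 3·8.6·22.6·0.07 + 6·8.6·23.8·0.34 + 2·22.6·23.8·0.22] = 3624.41 + 2244.23 = 5868.64.
With uncorrelated errors the cross-covariances are all true-score covariance, so they carry over unchanged; only the diagonal terms shrink to ρᵢσᵢ².
True-score variance = [13.5²·0.75 + 3²·8.6²·0.65 + 22.6²·0.56 + 2²·23.8²·0.95] + 2244.23 = 3007.85 + 2244.23 = 5252.08.
Reliability = 5252.08 / 5868.64 = 0.8949.

0.8949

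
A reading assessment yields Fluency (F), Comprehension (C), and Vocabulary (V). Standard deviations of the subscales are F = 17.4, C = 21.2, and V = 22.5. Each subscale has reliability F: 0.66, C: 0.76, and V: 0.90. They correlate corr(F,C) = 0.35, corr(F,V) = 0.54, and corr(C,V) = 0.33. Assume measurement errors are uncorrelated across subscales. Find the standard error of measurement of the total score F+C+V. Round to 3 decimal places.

16.169

Var(total) = 1258.45 + 995.856 = 2254.31.
True-score variance = 997.021 + 995.856 = 1992.88, so reliability = 0.8840.
Error variance = 2254.31 − 1992.88 = 261.429; SEM = √261.429 = 16.169.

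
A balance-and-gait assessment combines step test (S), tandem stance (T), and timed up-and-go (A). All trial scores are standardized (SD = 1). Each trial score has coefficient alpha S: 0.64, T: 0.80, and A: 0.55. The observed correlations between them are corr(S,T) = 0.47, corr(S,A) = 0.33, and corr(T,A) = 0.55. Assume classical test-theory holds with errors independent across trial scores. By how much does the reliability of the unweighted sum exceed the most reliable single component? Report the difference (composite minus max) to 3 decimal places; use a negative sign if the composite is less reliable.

Var(sum) = 3 + 2.7 = 5.7; true-score variance = 1.99 + 2.7 = 4.69; composite reliability = 0.8228.
Max component reliability = 0.8000.
Difference = 0.8228 − 0.8000 = 0.023.

0.023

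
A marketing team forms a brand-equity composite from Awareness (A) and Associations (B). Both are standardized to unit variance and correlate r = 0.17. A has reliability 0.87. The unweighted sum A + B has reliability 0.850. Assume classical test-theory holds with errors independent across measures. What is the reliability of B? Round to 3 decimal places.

0.779

Var(A+B) = 2 + 2·0.17 = 2.340.
True-score variance = ρ_A + ρ_B + 2·0.17, so 0.850 = (0.87 + ρ_B + 0.34) / 2.340.
ρ_B = 0.850·2.340 − 0.87 − 0.34 = 0.779.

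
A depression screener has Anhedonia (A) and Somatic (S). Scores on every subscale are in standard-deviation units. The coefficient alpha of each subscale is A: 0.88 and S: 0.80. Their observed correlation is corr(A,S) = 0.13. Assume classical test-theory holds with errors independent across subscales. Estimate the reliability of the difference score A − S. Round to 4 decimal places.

0.8161

Var(A−S) = 1 + 1 − 2·0.13 = 2 − 0.26 = 1.74.
Because errors are independent across components, Cov(Tᵢ,Tⱼ) = Cov(Xᵢ,Xⱼ); the off-diagonal part of the true-score variance is the same as above.
True-score variance = [0.88 + 0.80] − 0.26 = 1.68 − 0.26 = 1.42.
Reliability = 1.42 / 1.74 = 0.8161.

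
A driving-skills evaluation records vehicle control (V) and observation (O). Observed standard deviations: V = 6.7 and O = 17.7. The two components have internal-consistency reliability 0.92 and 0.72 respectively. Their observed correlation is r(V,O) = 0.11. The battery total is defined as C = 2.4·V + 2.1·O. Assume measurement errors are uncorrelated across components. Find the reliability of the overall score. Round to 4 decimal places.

0.7700

Var(C) = 2.4²·6.7² + 2.1²·17.7² + 2·[5.04·6.7·17.7·0.11] = 1640.18 + 131.493 = 1771.67.
With uncorrelated errors the cross-covariances are all true-score covariance, so they carry over unchanged; only the diagonal terms shrink to ρᵢσᵢ².
True-score variance = [2.4²·6.7²·0.92 + 2.1²·17.7²·0.72] + 131.493 = 1232.64 + 131.493 = 1364.13.
Reliability = 1364.13 / 1771.67 = 0.7700.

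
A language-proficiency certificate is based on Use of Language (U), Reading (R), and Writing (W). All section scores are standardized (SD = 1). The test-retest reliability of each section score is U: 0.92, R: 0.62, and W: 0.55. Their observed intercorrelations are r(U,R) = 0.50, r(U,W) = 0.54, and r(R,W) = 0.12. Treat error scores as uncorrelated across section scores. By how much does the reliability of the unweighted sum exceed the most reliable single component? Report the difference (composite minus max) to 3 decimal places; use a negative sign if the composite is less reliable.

Var(sum) = 3 + 2.32 = 5.32; true-score variance = 2.09 + 2.32 = 4.41; composite reliability = 0.8289.
Max component reliability = 0.9200.
Difference = 0.8289 − 0.9200 = -0.091.

-0.091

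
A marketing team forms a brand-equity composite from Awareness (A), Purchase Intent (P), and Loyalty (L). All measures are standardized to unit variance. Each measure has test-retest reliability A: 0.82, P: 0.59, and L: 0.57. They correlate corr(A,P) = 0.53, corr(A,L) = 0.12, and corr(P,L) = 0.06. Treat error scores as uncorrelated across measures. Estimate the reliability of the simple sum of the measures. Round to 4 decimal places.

0.7692

Var(A+P+L) = 3 + 2·[0.53 + 0.12 + 0.06] = 3 + 1.42 = 4.42.
Because errors are independent across components, Cov(Tᵢ,Tⱼ) = Cov(Xᵢ,Xⱼ); the off-diagonal part of the true-score variance is the same as above.
True-score variance = [0.82 + 0.59 + 0.57] + 1.42 = 1.98 + 1.42 = 3.4.
Reliability = 3.4 / 4.42 = 0.7692.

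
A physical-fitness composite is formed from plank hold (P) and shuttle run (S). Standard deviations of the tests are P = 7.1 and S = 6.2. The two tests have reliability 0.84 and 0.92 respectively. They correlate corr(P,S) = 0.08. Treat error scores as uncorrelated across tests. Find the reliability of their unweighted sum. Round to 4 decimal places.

0.8838

Var(P+S) = 7.1² + 6.2² + 2·[7.1·6.2·0.08] = 88.85 + 7.0432 = 95.8932.
With uncorrelated errors the cross-covariances are all true-score covariance, so they carry over unchanged; only the diagonal terms shrink to ρᵢσᵢ².
True-score variance = [7.1²·0.84 + 6.2²·0.92] + 7.0432 = 77.7092 + 7.0432 = 84.7524.
Reliability = 84.7524 / 95.8932 = 0.8838.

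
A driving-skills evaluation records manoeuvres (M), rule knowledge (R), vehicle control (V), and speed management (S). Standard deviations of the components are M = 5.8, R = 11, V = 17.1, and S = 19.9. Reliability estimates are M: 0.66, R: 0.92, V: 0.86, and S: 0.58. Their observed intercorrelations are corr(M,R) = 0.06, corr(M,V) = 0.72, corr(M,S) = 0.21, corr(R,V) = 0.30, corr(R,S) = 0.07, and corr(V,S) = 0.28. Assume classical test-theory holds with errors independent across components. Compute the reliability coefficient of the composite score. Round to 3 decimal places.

Var(M+R+V+S) = 5.8² + 11² + 17.1² + 19.9² + 2·[5.8·11·0.06 + 5.8·17.1·0.72 + 5.8·19.9·0.21 + 11·17.1·0.30 + 11·19.9·0.07 + 17.1·19.9·0.28] = 843.06 + 533.02 = 1376.08.
Under uncorrelated errors the observed covariances equal the true-score covariances, so only the own-variance terms attenuate.
True-score variance = [5.8²·0.66 + 11²·0.92 + 17.1²·0.86 + 19.9²·0.58] + 533.02 = 614.681 + 533.02 = 1147.7.
Reliability = 1147.7 / 1376.08 = 0.834.

0.834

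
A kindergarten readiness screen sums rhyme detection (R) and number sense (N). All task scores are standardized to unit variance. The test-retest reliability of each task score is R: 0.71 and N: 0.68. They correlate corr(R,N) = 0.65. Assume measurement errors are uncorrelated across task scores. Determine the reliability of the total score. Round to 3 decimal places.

Var(R+N) = 2 + 2·[0.65] = 2 + 1.3 = 3.3.
Under uncorrelated errors the observed covariances equal the true-score covariances, so only the own-variance terms attenuate.
True-score variance = [0.71 + 0.68] + 1.3 = 1.39 + 1.3 = 2.69.
Reliability = 2.69 / 3.3 = 0.815.

0.815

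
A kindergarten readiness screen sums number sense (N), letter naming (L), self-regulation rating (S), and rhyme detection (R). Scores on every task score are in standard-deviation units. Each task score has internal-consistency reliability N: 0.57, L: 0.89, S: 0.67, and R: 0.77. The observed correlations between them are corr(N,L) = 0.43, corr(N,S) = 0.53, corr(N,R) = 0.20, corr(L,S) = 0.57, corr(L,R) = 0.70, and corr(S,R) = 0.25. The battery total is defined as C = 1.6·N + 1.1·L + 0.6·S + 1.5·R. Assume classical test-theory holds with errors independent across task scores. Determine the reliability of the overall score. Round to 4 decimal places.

Var(C) = 1.6² + 1.1² + 0.6² + 1.5² + 2·[1.76·0.43 + 0.96·0.53 + 2.4·0.20 + 0.66·0.57 + 1.65·0.70 + 0.9·0.25] = 6.38 + 7.0036 = 13.3836.
Because errors are independent across components, Cov(Tᵢ,Tⱼ) = Cov(Xᵢ,Xⱼ); the off-diagonal part of the true-score variance is the same as above.
True-score variance = [1.6²·0.57 + 1.1²·0.89 + 0.6²·0.67 + 1.5²·0.77] + 7.0036 = 4.5098 + 7.0036 = 11.5134.
Reliability = 11.5134 / 13.3836 = 0.8603.

0.8603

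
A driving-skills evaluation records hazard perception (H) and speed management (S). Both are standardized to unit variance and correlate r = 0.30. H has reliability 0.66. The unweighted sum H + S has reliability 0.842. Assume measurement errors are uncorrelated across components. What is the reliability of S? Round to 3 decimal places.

0.929

Var(H+S) = 2 + 2·0.30 = 2.600.
True-score variance = ρ_H + ρ_S + 2·0.30, so 0.842 = (0.66 + ρ_S + 0.60) / 2.600.
ρ_S = 0.842·2.600 − 0.66 − 0.60 = 0.929.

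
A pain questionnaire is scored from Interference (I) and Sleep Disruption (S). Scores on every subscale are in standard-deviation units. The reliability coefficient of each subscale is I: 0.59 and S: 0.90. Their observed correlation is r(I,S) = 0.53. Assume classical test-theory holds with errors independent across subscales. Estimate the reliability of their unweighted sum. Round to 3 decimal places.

0.833

Var(I+S) = 2 + 2·[0.53] = 2 + 1.06 = 3.06.
Under uncorrelated errors the observed covariances equal the true-score covariances, so only the own-variance terms attenuate.
True-score variance = [0.59 + 0.90] + 1.06 = 1.49 + 1.06 = 2.55.
Reliability = 2.55 / 3.06 = 0.833.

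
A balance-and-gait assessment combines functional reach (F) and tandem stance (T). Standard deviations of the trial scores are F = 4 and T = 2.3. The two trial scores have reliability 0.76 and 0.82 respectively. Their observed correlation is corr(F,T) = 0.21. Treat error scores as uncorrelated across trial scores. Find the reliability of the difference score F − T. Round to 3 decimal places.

Var(F−T) = 4² + 2.3² − 2·4·2.3·0.21 = 21.29 − 3.864 = 17.426.
With uncorrelated errors the cross-covariances are all true-score covariance, so they carry over unchanged; only the diagonal terms shrink to ρᵢσᵢ².
True-score variance = [4²·0.76 + 2.3²·0.82] − 3.864 = 16.4978 − 3.864 = 12.6338.
Reliability = 12.6338 / 17.426 = 0.725.

0.725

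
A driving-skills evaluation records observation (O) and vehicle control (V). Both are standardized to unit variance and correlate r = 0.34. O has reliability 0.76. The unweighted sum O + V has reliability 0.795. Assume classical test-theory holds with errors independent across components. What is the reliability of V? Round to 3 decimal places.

0.691

Var(O+V) = 2 + 2·0.34 = 2.680.
True-score variance = ρ_O + ρ_V + 2·0.34, so 0.795 = (0.76 + ρ_V + 0.68) / 2.680.
ρ_V = 0.795·2.680 − 0.76 − 0.68 = 0.691.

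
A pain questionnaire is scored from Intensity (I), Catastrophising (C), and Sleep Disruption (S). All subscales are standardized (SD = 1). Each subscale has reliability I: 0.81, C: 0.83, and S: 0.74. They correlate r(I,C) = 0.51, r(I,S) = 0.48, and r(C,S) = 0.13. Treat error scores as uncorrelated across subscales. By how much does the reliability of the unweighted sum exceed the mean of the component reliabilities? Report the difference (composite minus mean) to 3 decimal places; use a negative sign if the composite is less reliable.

Var(sum) = 3 + 2.24 = 5.24; true-score variance = 2.38 + 2.24 = 4.62; composite reliability = 0.8817.
Mean component reliability = 0.7933.
Difference = 0.8817 − 0.7933 = 0.088.

0.088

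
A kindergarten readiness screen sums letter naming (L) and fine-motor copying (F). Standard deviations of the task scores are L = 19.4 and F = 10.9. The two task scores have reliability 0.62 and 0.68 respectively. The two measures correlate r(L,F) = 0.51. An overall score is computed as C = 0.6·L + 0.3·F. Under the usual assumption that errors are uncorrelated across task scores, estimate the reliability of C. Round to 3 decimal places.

Var(C) = 0.6²·19.4² + 0.3²·10.9² + 2·[0.18·19.4·10.9·0.51] = 146.182 + 38.8241 = 185.007.
Because errors are independent across components, Cov(Tᵢ,Tⱼ) = Cov(Xᵢ,Xⱼ); the off-diagonal part of the true-score variance is the same as above.
True-score variance = [0.6²·19.4²·0.62 + 0.3²·10.9²·0.68] + 38.8241 = 91.2747 + 38.8241 = 130.099.
Reliability = 130.099 / 185.007 = 0.703.

0.703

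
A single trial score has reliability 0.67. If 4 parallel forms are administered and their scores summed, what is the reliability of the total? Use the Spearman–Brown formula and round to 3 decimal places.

ρ_k = kρ / (1 + (k−1)ρ) = 4·0.67 / (1 + 3·0.67) = 2.680 / 3.010 = 0.890.

0.890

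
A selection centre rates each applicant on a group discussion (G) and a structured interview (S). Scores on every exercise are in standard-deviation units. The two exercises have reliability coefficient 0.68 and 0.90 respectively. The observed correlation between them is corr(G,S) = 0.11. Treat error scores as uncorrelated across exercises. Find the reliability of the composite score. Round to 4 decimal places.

0.8108

Var(G+S) = 2 + 2·[0.11] = 2 + 0.22 = 2.22.
Because errors are independent across components, Cov(Tᵢ,Tⱼ) = Cov(Xᵢ,Xⱼ); the off-diagonal part of the true-score variance is the same as above.
True-score variance = [0.68 + 0.90] + 0.22 = 1.58 + 0.22 = 1.8.
Reliability = 1.8 / 2.22 = 0.8108.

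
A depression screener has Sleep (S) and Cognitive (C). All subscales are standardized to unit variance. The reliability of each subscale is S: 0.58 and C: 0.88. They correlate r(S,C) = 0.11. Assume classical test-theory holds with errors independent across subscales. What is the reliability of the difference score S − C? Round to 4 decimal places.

Var(S−C) = 1 + 1 − 2·0.11 = 2 − 0.22 = 1.78.
Under uncorrelated errors the observed covariances equal the true-score covariances, so only the own-variance terms attenuate.
True-score variance = [0.58 + 0.88] − 0.22 = 1.46 − 0.22 = 1.24.
Reliability = 1.24 / 1.78 = 0.6966.

0.6966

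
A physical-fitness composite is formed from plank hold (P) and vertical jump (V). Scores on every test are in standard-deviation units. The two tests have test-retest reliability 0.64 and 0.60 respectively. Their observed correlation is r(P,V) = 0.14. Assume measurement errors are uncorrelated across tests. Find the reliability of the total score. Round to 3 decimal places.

Var(P+V) = 2 + 2·[0.14] = 2 + 0.28 = 2.28.
With uncorrelated errors the cross-covariances are all true-score covariance, so they carry over unchanged; only the diagonal terms shrink to ρᵢσᵢ².
True-score variance = [0.64 + 0.60] + 0.28 = 1.24 + 0.28 = 1.52.
Reliability = 1.52 / 2.28 = 0.667.

0.667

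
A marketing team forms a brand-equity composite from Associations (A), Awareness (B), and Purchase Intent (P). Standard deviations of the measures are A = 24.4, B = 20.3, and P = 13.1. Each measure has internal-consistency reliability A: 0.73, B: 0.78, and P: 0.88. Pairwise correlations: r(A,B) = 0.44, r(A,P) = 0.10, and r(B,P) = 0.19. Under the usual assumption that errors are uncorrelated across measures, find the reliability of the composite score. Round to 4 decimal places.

0.8472

Var(A+B+P) = 24.4² + 20.3² + 13.1² + 2·[24.4·20.3·0.44 + 24.4·13.1·0.10 + 20.3·13.1·0.19] = 1179.06 + 600.863 = 1779.92.
Because errors are independent across components, Cov(Tᵢ,Tⱼ) = Cov(Xᵢ,Xⱼ); the off-diagonal part of the true-score variance is the same as above.
True-score variance = [24.4²·0.73 + 20.3²·0.78 + 13.1²·0.88] + 600.863 = 907.06 + 600.863 = 1507.92.
Reliability = 1507.92 / 1779.92 = 0.8472.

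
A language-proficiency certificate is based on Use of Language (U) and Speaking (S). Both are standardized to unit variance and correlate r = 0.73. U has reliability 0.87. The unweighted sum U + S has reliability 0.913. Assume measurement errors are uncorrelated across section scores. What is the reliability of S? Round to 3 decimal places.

Var(U+S) = 2 + 2·0.73 = 3.460.
True-score variance = ρ_U + ρ_S + 2·0.73, so 0.913 = (0.87 + ρ_S + 1.46) / 3.460.
ρ_S = 0.913·3.460 − 0.87 − 1.46 = 0.829.

0.829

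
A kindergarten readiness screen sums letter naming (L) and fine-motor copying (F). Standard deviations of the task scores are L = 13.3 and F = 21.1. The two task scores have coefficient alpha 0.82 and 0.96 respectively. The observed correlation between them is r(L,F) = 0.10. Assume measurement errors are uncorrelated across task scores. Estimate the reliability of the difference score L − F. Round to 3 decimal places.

0.912

Var(L−F) = 13.3² + 21.1² − 2·13.3·21.1·0.10 = 622.1 − 56.126 = 565.974.
Because errors are independent across components, Cov(Tᵢ,Tⱼ) = Cov(Xᵢ,Xⱼ); the off-diagonal part of the true-score variance is the same as above.
True-score variance = [13.3²·0.82 + 21.1²·0.96] − 56.126 = 572.451 − 56.126 = 516.325.
Reliability = 516.325 / 565.974 = 0.912.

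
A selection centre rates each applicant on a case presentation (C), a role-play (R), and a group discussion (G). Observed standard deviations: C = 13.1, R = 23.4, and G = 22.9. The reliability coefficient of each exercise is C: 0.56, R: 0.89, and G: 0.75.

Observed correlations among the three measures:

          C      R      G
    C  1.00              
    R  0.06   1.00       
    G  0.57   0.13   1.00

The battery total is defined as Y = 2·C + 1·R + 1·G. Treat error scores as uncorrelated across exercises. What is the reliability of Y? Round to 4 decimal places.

Var(Y) = 2²·13.1² + 23.4² + 22.9² + 2·[2·13.1·23.4·0.06 + 2·13.1·22.9·0.57 + 23.4·22.9·0.13] = 1758.41 + 896.87 = 2655.28.
Under uncorrelated errors the observed covariances equal the true-score covariances, so only the own-variance terms attenuate.
True-score variance = [2²·13.1²·0.56 + 23.4²·0.89 + 22.9²·0.75] + 896.87 = 1265.04 + 896.87 = 2161.91.
Reliability = 2161.91 / 2655.28 = 0.8142.

0.8142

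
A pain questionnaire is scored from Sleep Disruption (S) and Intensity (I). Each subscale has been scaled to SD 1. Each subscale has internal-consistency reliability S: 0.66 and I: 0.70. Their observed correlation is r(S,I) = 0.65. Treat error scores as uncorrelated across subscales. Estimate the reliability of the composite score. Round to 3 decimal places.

Var(S+I) = 2 + 2·[0.65] = 2 + 1.3 = 3.3.
Because errors are independent across components, Cov(Tᵢ,Tⱼ) = Cov(Xᵢ,Xⱼ); the off-diagonal part of the true-score variance is the same as above.
True-score variance = [0.66 + 0.70] + 1.3 = 1.36 + 1.3 = 2.66.
Reliability = 2.66 / 3.3 = 0.806.

0.806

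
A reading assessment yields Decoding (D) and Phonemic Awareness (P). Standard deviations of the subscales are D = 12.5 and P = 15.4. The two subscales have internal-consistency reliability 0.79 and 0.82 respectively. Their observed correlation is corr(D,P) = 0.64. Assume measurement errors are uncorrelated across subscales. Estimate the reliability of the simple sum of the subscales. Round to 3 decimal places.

Var(D+P) = 12.5² + 15.4² + 2·[12.5·15.4·0.64] = 393.41 + 246.4 = 639.81.
Under uncorrelated errors the observed covariances equal the true-score covariances, so only the own-variance terms attenuate.
True-score variance = [12.5²·0.79 + 15.4²·0.82] + 246.4 = 317.909 + 246.4 = 564.309.
Reliability = 564.309 / 639.81 = 0.882.

0.882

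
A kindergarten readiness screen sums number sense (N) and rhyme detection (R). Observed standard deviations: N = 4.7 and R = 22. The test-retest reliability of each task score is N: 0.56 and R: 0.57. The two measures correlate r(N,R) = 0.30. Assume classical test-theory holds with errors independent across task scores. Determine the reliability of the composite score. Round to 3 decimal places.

Var(N+R) = 4.7² + 22² + 2·[4.7·22·0.30] = 506.09 + 62.04 = 568.13.
Under uncorrelated errors the observed covariances equal the true-score covariances, so only the own-variance terms attenuate.
True-score variance = [4.7²·0.56 + 22²·0.57] + 62.04 = 288.25 + 62.04 = 350.29.
Reliability = 350.29 / 568.13 = 0.617.

0.617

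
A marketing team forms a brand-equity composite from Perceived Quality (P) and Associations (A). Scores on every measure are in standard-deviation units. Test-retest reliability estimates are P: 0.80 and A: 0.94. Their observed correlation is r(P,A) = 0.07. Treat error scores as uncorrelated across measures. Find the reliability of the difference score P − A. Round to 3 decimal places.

Var(P−A) = 1 + 1 − 2·0.07 = 2 − 0.14 = 1.86.
Under uncorrelated errors the observed covariances equal the true-score covariances, so only the own-variance terms attenuate.
True-score variance = [0.80 + 0.94] − 0.14 = 1.74 − 0.14 = 1.6.
Reliability = 1.6 / 1.86 = 0.860.

0.860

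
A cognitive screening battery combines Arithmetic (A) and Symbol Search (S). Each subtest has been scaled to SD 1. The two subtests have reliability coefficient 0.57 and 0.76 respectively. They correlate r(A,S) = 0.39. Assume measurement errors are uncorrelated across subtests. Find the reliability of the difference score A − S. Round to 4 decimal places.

0.4508

Var(A−S) = 1 + 1 − 2·0.39 = 2 − 0.78 = 1.22.
With uncorrelated errors the cross-covariances are all true-score covariance, so they carry over unchanged; only the diagonal terms shrink to ρᵢσᵢ².
True-score variance = [0.57 + 0.76] − 0.78 = 1.33 − 0.78 = 0.55.
Reliability = 0.55 / 1.22 = 0.4508.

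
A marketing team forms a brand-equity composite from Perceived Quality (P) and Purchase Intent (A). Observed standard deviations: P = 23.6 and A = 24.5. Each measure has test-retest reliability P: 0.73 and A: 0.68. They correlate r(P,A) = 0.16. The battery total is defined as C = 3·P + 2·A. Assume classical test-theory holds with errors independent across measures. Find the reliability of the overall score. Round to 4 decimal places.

Var(C) = 3²·23.6² + 2²·24.5² + 2·[6·23.6·24.5·0.16] = 7413.64 + 1110.14 = 8523.78.
Under uncorrelated errors the observed covariances equal the true-score covariances, so only the own-variance terms attenuate.
True-score variance = [3²·23.6²·0.73 + 2²·24.5²·0.68] + 1110.14 = 5291.91 + 1110.14 = 6402.05.
Reliability = 6402.05 / 8523.78 = 0.7511.

0.7511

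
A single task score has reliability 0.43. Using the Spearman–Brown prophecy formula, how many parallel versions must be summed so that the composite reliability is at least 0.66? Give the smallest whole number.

3

k ≥ ρ*(1−ρ₁)/(ρ₁(1−ρ*)) = 0.66·0.57 / (0.43·0.34) = 2.573.
Smallest integer k = 3.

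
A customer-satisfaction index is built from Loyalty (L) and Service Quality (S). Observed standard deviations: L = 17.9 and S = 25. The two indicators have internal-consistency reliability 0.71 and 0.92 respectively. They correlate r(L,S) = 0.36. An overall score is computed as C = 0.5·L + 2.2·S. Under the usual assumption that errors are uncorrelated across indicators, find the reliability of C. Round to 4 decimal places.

0.9233

Var(C) = 0.5²·17.9² + 2.2²·25² + 2·[1.1·17.9·25·0.36] = 3105.1 + 354.42 = 3459.52.
Under uncorrelated errors the observed covariances equal the true-score covariances, so only the own-variance terms attenuate.
True-score variance = [0.5²·17.9²·0.71 + 2.2²·25²·0.92] + 354.42 = 2839.87 + 354.42 = 3194.29.
Reliability = 3194.29 / 3459.52 = 0.9233.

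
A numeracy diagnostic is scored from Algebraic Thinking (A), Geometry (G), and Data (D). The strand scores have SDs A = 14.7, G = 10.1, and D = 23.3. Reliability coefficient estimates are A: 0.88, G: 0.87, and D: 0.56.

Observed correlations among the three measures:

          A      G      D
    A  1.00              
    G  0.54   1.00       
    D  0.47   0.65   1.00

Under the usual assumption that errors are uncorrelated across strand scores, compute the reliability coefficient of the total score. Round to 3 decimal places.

0.831

Var(A+G+D) = 14.7² + 10.1² + 23.3² + 2·[14.7·10.1·0.54 + 14.7·23.3·0.47 + 10.1·23.3·0.65] = 860.99 + 788.236 = 1649.23.
Under uncorrelated errors the observed covariances equal the true-score covariances, so only the own-variance terms attenuate.
True-score variance = [14.7²·0.88 + 10.1²·0.87 + 23.3²·0.56] + 788.236 = 582.926 + 788.236 = 1371.16.
Reliability = 1371.16 / 1649.23 = 0.831.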